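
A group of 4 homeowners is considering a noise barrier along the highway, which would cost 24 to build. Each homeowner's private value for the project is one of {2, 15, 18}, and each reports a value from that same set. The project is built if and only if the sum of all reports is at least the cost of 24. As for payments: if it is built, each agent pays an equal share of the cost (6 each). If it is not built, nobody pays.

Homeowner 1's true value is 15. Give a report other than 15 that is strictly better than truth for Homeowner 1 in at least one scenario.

Suppose Homeowner 2 reports 2, Homeowner 3 reports 2 and Homeowner 4 reports 2.
Report 15: project not built, utility 0.
Report 18: project built, pays 6, utility 15 - 6 = 9.
So reporting 18 beats truth here (9 > 0).

18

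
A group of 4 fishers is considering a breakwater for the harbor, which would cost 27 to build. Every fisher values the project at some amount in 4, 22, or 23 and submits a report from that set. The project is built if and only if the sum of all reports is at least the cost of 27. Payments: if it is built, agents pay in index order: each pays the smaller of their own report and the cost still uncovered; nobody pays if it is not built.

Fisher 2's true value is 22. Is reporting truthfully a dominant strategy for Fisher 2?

No

Consider the case where Fisher 1 reports 4, Fisher 3 reports 4 and Fisher 4 reports 22.
Truthful report 22: project built, pays 22, utility 22 - 22 = 0.
Report 4 instead: project built, pays 4, utility 22 - 4 = 18.
Since 18 > 0, reporting 4 is strictly better here, so truthful reporting is not dominant.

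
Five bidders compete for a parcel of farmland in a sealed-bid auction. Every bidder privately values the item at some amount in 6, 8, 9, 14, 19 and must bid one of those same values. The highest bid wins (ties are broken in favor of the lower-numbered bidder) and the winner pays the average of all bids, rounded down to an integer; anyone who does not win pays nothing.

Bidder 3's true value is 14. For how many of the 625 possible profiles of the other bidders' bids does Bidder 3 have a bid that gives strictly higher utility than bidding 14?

Others bid (6, 6, 6, 6): truth gives 7; bid 8 gives 8 > 7. Violating.
Others bid (6, 6, 6, 8): truth gives 6; bid 8 gives 8 > 6. Violating.
Others bid (6, 6, 6, 9): truth gives 6; bid 9 gives 7 > 6. Violating.
Others bid (6, 6, 6, 19): truth gives 0; bid 19 gives 3 > 0. Violating.
Others bid (6, 6, 6, 14): truth gives 5; no alternative beats it.
Others bid (6, 6, 8, 14): truth gives 5; no alternative beats it.
(Checking all 625 profiles: 246 have a profitable deviation, 379 do not.)

246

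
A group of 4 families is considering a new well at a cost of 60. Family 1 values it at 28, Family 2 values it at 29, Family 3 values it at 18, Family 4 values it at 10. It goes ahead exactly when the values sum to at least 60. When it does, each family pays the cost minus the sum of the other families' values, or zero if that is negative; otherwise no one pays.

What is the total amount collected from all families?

7

Total value 85 ≥ cost 60, so it is built.
Family 1: others sum to 57; max(0, 60 - 57) = 3.
Family 2: others sum to 56; max(0, 60 - 56) = 4.
Family 3: others sum to 67; max(0, 60 - 67) = 0.
Family 4: others sum to 75; max(0, 60 - 75) = 0.
Total collected = 3 + 4 + 0 + 0 = 7.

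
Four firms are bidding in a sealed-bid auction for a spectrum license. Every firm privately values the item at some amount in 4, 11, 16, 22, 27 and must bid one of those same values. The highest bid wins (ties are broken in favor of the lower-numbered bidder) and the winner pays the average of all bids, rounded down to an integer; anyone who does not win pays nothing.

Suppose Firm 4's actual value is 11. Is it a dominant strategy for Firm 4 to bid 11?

Consider the case where Firm 1 bids 4, Firm 2 bids 4 and Firm 3 bids 11.
Truthful bid 11: loses, pays 0, utility 0.
Bid 16 instead: wins, pays 8, utility 11 - 8 = 3.
Since 3 > 0, bidding 16 is strictly better here, so truthful bidding is not dominant.

No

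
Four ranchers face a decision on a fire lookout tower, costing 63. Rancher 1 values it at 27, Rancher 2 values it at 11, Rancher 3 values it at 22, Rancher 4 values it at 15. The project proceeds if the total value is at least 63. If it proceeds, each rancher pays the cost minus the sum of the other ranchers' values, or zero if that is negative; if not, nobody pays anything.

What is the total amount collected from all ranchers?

28

Total value 75 ≥ cost 63, so it is built.
Rancher 1: others sum to 48; max(0, 63 - 48) = 15.
Rancher 2: others sum to 64; max(0, 63 - 64) = 0.
Rancher 3: others sum to 53; max(0, 63 - 53) = 10.
Rancher 4: others sum to 60; max(0, 63 - 60) = 3.
Total collected = 15 + 0 + 10 + 3 = 28.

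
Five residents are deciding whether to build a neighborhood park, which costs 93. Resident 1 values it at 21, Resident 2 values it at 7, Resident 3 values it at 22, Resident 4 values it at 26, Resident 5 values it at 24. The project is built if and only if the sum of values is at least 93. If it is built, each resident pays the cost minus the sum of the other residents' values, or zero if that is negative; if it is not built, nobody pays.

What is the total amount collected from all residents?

65

Total value 100 ≥ cost 93, so it is built.
Resident 1: others sum to 79; max(0, 93 - 79) = 14.
Resident 2: others sum to 93; max(0, 93 - 93) = 0.
Resident 3: others sum to 78; max(0, 93 - 78) = 15.
Resident 4: others sum to 74; max(0, 93 - 74) = 19.
Resident 5: others sum to 76; max(0, 93 - 76) = 17.
Total collected = 14 + 0 + 15 + 19 + 17 = 65.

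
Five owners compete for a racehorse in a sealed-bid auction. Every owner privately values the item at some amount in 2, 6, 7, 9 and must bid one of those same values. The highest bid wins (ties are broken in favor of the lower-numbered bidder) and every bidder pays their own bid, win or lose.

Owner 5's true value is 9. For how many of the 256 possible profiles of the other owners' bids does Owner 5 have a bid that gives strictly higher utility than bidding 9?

Others bid (2, 2, 2, 2): truth gives 0; bid 6 gives 3 > 0. Violating.
Others bid (2, 2, 2, 6): truth gives 0; bid 7 gives 2 > 0. Violating.
Others bid (2, 2, 2, 9): truth gives -9; bid 2 gives -2 > -9. Violating.
Others bid (2, 2, 6, 2): truth gives 0; bid 7 gives 2 > 0. Violating.
Others bid (2, 2, 2, 7): truth gives 0; no alternative beats it.
Others bid (2, 2, 6, 7): truth gives 0; no alternative beats it.
(Checking all 256 profiles: 191 have a profitable deviation, 65 do not.)

191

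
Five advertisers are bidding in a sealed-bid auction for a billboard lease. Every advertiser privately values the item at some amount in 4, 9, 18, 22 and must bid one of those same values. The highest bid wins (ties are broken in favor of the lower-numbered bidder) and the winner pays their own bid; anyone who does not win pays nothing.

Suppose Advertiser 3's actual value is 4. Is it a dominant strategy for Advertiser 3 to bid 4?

Yes

Check each profile of the others' bids and compare truth against every alternative bid.
Others bid (4, 4, 4, 4): truth gives 0, best alternative gives -5.
Others bid (4, 4, 4, 9): truth gives 0, best alternative gives -5.
Others bid (4, 4, 9, 4): truth gives 0, best alternative gives -5.
Others bid (4, 4, 9, 9): truth gives 0, best alternative gives -5.
Others bid (4, 4, 4, 18): truth gives 0, best alternative gives 0.
Others bid (4, 4, 4, 22): truth gives 0, best alternative gives 0.
(Remaining 250 profiles checked similarly; truth is weakly best in each.)
In every case the truthful bid is at least as good as any alternative, so it is a dominant strategy.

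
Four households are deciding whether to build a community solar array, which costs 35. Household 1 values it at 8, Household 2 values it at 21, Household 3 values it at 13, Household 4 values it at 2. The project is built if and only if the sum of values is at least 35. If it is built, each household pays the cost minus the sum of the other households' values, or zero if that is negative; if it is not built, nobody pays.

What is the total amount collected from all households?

Total value 44 ≥ cost 35, so it is built.
Household 1: others sum to 36; max(0, 35 - 36) = 0.
Household 2: others sum to 23; max(0, 35 - 23) = 12.
Household 3: others sum to 31; max(0, 35 - 31) = 4.
Household 4: others sum to 42; max(0, 35 - 42) = 0.
Total collected = 0 + 12 + 4 + 0 = 16.

16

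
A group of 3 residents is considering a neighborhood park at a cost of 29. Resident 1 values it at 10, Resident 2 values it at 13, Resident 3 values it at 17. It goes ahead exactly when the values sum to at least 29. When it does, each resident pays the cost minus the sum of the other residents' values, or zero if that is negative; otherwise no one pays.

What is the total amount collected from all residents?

8

Total value 40 ≥ cost 29, so it is built.
Resident 1: others sum to 30; max(0, 29 - 30) = 0.
Resident 2: others sum to 27; max(0, 29 - 27) = 2.
Resident 3: others sum to 23; max(0, 29 - 23) = 6.
Total collected = 0 + 2 + 6 = 8.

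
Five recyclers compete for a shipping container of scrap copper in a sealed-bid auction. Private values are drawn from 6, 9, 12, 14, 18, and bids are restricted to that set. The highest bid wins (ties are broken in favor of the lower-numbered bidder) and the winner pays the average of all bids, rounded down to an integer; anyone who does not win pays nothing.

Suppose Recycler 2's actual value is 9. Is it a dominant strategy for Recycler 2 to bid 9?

Consider the case where Recycler 1 bids 6, Recycler 3 bids 6, Recycler 4 bids 6 and Recycler 5 bids 12.
Truthful bid 9: loses, pays 0, utility 0.
Bid 12 instead: wins, pays 8, utility 9 - 8 = 1.
Since 1 > 0, bidding 12 is strictly better here, so truthful bidding is not dominant.

No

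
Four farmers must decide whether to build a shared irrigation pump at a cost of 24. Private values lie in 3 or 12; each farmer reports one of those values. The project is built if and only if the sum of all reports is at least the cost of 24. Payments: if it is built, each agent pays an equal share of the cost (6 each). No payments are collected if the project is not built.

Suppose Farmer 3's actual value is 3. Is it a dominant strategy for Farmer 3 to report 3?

Check each profile of the others' reports and compare truth against every alternative report.
Others report (3, 3, 12): truth gives 0, best alternative gives -3.
Others report (3, 12, 3): truth gives 0, best alternative gives -3.
Others report (12, 3, 3): truth gives 0, best alternative gives -3.
Others report (3, 12, 12): truth gives -3, best alternative gives -3.
Others report (12, 3, 12): truth gives -3, best alternative gives -3.
Others report (12, 12, 3): truth gives -3, best alternative gives -3.
(Remaining 2 profiles checked similarly; truth is weakly best in each.)
In every case the truthful report is at least as good as any alternative, so it is a dominant strategy.

Yes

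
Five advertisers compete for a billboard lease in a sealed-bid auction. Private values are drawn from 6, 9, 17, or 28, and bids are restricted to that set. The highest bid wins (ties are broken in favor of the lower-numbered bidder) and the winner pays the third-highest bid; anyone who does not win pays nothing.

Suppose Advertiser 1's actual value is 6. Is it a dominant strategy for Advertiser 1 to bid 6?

Check each profile of the others' bids and compare truth against every alternative bid.
Others bid (6, 6, 9, 9): truth gives 0, best alternative gives -3.
Others bid (6, 9, 6, 9): truth gives 0, best alternative gives -3.
Others bid (6, 9, 9, 6): truth gives 0, best alternative gives -3.
Others bid (6, 9, 9, 9): truth gives 0, best alternative gives -3.
Others bid (9, 6, 6, 9): truth gives 0, best alternative gives -3.
Others bid (9, 6, 9, 6): truth gives 0, best alternative gives -3.
(Remaining 250 profiles checked similarly; truth is weakly best in each.)
In every case the truthful bid is at least as good as any alternative, so it is a dominant strategy.

Yes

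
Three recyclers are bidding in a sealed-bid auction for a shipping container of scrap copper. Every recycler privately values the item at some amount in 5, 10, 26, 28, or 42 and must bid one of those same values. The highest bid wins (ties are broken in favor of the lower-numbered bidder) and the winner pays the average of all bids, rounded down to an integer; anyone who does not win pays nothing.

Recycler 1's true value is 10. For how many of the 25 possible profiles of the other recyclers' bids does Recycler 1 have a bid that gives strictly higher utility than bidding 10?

Others bid (5, 5): truth gives 4; bid 5 gives 5 > 4. Violating.
Others bid (5, 10): truth gives 2; no alternative beats it.
Others bid (5, 26): truth gives 0; no alternative beats it.
(Checking all 25 profiles: 1 has a profitable deviation, 24 do not.)

1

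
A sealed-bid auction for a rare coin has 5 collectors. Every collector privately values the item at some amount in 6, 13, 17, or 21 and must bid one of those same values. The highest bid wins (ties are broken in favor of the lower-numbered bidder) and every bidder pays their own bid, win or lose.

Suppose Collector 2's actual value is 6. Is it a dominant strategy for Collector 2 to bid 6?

Yes

Check each profile of the others' bids and compare truth against every alternative bid.
Others bid (6, 6, 6, 21): truth gives -6, best alternative gives -13.
Others bid (6, 6, 13, 21): truth gives -6, best alternative gives -13.
Others bid (6, 6, 17, 21): truth gives -6, best alternative gives -13.
Others bid (6, 6, 21, 6): truth gives -6, best alternative gives -13.
Others bid (6, 6, 21, 13): truth gives -6, best alternative gives -13.
Others bid (6, 6, 21, 17): truth gives -6, best alternative gives -13.
(Remaining 250 profiles checked similarly; truth is weakly best in each.)
In every case the truthful bid is at least as good as any alternative, so it is a dominant strategy.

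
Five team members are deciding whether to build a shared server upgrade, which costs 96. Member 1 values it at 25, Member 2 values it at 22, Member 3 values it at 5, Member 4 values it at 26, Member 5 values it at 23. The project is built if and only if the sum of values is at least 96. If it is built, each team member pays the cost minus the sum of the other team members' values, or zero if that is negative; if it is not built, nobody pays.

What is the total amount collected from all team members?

76

Total value 101 ≥ cost 96, so it is built.
Member 1: others sum to 76; max(0, 96 - 76) = 20.
Member 2: others sum to 79; max(0, 96 - 79) = 17.
Member 3: others sum to 96; max(0, 96 - 96) = 0.
Member 4: others sum to 75; max(0, 96 - 75) = 21.
Member 5: others sum to 78; max(0, 96 - 78) = 18.
Total collected = 20 + 17 + 0 + 21 + 18 = 76.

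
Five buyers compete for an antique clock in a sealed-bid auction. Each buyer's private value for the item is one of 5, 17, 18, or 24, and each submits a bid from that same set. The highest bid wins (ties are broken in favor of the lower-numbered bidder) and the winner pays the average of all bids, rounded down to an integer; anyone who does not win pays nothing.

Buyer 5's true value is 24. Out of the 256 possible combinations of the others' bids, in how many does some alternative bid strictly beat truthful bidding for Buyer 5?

Others bid (5, 5, 5, 5): truth gives 16; bid 17 gives 17 > 16. Violating.
Others bid (5, 5, 5, 17): truth gives 13; bid 18 gives 14 > 13. Violating.
Others bid (5, 5, 17, 5): truth gives 13; bid 18 gives 14 > 13. Violating.
Others bid (5, 5, 17, 17): truth gives 11; bid 18 gives 12 > 11. Violating.
Others bid (5, 5, 5, 18): truth gives 13; no alternative beats it.
Others bid (5, 5, 5, 24): truth gives 0; no alternative beats it.
(Checking all 256 profiles: 16 have a profitable deviation, 240 do not.)

16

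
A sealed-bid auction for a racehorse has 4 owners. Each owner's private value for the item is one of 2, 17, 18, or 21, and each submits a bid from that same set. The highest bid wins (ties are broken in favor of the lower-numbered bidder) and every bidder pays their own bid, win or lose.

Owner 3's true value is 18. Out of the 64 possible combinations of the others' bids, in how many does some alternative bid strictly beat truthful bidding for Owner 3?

Others bid (2, 2, 2): truth gives 0; bid 17 gives 1 > 0. Violating.
Others bid (2, 2, 17): truth gives 0; bid 17 gives 1 > 0. Violating.
Others bid (2, 2, 21): truth gives -18; bid 2 gives -2 > -18. Violating.
Others bid (2, 17, 21): truth gives -18; bid 2 gives -2 > -18. Violating.
Others bid (2, 2, 18): truth gives 0; no alternative beats it.
Others bid (2, 17, 2): truth gives 0; no alternative beats it.
(Checking all 64 profiles: 54 have a profitable deviation, 10 do not.)

54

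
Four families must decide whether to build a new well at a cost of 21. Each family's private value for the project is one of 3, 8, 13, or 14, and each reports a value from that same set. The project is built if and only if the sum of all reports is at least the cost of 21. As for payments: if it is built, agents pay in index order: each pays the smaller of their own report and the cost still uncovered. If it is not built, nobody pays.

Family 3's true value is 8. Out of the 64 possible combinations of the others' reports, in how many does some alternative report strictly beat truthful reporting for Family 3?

Others report (3, 3, 13): truth gives 0; report 3 gives 5 > 0. Violating.
Others report (3, 3, 14): truth gives 0; report 3 gives 5 > 0. Violating.
Others report (3, 8, 8): truth gives 0; report 3 gives 5 > 0. Violating.
Others report (3, 8, 13): truth gives 0; report 3 gives 5 > 0. Violating.
Others report (3, 3, 3): truth gives 0; no alternative beats it.
Others report (3, 3, 8): truth gives 0; no alternative beats it.
(Checking all 64 profiles: 28 have a profitable deviation, 36 do not.)

28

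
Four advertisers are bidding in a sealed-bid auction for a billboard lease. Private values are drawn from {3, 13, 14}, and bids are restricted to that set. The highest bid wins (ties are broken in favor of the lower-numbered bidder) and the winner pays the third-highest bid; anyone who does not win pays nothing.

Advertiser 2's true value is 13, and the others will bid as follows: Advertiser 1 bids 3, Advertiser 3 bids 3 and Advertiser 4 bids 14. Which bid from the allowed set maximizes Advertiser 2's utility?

Bid 3: loses, pays 0, utility 0.
Bid 13: loses, pays 0, utility 0.
Bid 14: wins, pays 3, utility 13 - 3 = 10.
The best choice is 14 with utility 10.

14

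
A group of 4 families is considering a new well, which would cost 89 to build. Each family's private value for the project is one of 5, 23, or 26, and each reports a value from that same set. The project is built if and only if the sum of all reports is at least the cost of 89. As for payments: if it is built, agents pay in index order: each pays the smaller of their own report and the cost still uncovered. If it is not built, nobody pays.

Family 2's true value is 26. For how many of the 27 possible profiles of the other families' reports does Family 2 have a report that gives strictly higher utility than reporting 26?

Others report (23, 23, 23): truth gives 0; report 23 gives 3 > 0. Violating.
Others report (23, 23, 26): truth gives 0; report 23 gives 3 > 0. Violating.
Others report (23, 26, 23): truth gives 0; report 23 gives 3 > 0. Violating.
Others report (23, 26, 26): truth gives 0; report 23 gives 3 > 0. Violating.
Others report (5, 5, 5): truth gives 0; no alternative beats it.
Others report (5, 5, 23): truth gives 0; no alternative beats it.
(Checking all 27 profiles: 8 have a profitable deviation, 19 do not.)

8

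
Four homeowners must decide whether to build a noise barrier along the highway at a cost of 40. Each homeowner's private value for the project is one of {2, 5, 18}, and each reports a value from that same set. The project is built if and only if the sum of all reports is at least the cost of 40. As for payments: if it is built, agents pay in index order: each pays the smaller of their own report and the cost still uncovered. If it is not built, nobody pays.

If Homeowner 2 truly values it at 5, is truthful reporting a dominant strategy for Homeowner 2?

Consider the case where Homeowner 1 reports 2, Homeowner 3 reports 18 and Homeowner 4 reports 18.
Truthful report 5: project built, pays 5, utility 5 - 5 = 0.
Report 2 instead: project built, pays 2, utility 5 - 2 = 3.
Since 3 > 0, reporting 2 is strictly better here, so truthful reporting is not dominant.

No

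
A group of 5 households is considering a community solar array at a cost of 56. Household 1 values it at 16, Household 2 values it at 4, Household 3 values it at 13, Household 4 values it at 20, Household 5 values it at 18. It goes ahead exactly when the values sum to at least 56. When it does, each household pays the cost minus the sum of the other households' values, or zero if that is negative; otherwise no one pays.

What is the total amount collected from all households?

Total value 71 ≥ cost 56, so it is built.
Household 1: others sum to 55; max(0, 56 - 55) = 1.
Household 2: others sum to 67; max(0, 56 - 67) = 0.
Household 3: others sum to 58; max(0, 56 - 58) = 0.
Household 4: others sum to 51; max(0, 56 - 51) = 5.
Household 5: others sum to 53; max(0, 56 - 53) = 3.
Total collected = 1 + 0 + 0 + 5 + 3 = 9.

9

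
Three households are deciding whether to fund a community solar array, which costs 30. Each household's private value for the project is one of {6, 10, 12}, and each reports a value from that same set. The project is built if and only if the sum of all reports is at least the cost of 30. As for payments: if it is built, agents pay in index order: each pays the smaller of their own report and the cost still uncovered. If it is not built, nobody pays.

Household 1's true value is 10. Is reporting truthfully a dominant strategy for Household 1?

Consider the case where Household 2 reports 12 and Household 3 reports 12.
Truthful report 10: project built, pays 10, utility 10 - 10 = 0.
Report 6 instead: project built, pays 6, utility 10 - 6 = 4.
Since 4 > 0, reporting 6 is strictly better here, so truthful reporting is not dominant.

No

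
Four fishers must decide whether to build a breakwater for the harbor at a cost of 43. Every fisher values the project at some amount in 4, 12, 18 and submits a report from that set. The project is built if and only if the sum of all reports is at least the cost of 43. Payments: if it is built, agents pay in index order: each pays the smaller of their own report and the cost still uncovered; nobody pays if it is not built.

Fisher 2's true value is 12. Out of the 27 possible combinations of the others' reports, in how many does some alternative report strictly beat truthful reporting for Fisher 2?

Others report (4, 18, 18): truth gives 0; report 4 gives 8 > 0. Violating.
Others report (12, 12, 18): truth gives 0; report 4 gives 8 > 0. Violating.
Others report (12, 18, 12): truth gives 0; report 4 gives 8 > 0. Violating.
Others report (12, 18, 18): truth gives 0; report 4 gives 8 > 0. Violating.
Others report (4, 4, 4): truth gives 0; no alternative beats it.
Others report (4, 4, 12): truth gives 0; no alternative beats it.
(Checking all 27 profiles: 10 have a profitable deviation, 17 do not.)

10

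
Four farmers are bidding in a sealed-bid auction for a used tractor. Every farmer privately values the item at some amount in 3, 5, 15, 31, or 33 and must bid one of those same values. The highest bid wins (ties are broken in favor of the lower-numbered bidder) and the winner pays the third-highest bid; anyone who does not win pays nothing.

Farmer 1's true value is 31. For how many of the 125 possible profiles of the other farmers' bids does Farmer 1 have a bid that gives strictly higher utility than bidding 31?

Others bid (3, 3, 33): truth gives 0; bid 33 gives 28 > 0. Violating.
Others bid (3, 5, 33): truth gives 0; bid 33 gives 26 > 0. Violating.
Others bid (3, 15, 33): truth gives 0; bid 33 gives 16 > 0. Violating.
Others bid (3, 33, 3): truth gives 0; bid 33 gives 28 > 0. Violating.
Others bid (3, 3, 3): truth gives 28; no alternative beats it.
Others bid (3, 3, 5): truth gives 28; no alternative beats it.
(Checking all 125 profiles: 27 have a profitable deviation, 98 do not.)

27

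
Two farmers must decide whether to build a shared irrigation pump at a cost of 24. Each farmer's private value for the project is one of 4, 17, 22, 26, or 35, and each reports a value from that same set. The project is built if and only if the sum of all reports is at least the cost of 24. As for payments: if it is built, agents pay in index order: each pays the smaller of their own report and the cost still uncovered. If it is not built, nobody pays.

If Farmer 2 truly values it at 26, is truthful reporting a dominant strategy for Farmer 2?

Yes

Check each profile of the others' reports and compare truth against every alternative report.
Others report (26): truth gives 26, best alternative gives 26.
Others report (35): truth gives 26, best alternative gives 26.
Others report (22): truth gives 24, best alternative gives 24.
Others report (17): truth gives 19, best alternative gives 19.
Others report (4): truth gives 6, best alternative gives 6.
In every case the truthful report is at least as good as any alternative, so it is a dominant strategy.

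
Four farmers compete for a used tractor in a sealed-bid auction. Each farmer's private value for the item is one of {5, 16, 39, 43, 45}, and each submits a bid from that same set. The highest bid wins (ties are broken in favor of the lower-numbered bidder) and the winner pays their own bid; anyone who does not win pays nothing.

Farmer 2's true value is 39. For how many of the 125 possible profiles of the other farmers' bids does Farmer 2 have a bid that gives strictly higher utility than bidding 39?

Others bid (5, 5, 5): truth gives 0; bid 16 gives 23 > 0. Violating.
Others bid (5, 5, 16): truth gives 0; bid 16 gives 23 > 0. Violating.
Others bid (5, 16, 5): truth gives 0; bid 16 gives 23 > 0. Violating.
Others bid (5, 16, 16): truth gives 0; bid 16 gives 23 > 0. Violating.
Others bid (5, 5, 39): truth gives 0; no alternative beats it.
Others bid (5, 5, 43): truth gives 0; no alternative beats it.
(Checking all 125 profiles: 4 have a profitable deviation, 121 do not.)

4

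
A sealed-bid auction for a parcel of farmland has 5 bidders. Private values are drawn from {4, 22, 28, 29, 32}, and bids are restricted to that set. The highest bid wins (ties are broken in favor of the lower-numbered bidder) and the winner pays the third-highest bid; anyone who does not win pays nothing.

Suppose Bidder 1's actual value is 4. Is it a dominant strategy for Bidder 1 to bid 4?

Yes

Check each profile of the others' bids and compare truth against every alternative bid.
Others bid (4, 4, 22, 22): truth gives 0, best alternative gives -18.
Others bid (4, 22, 4, 22): truth gives 0, best alternative gives -18.
Others bid (4, 22, 22, 4): truth gives 0, best alternative gives -18.
Others bid (4, 22, 22, 22): truth gives 0, best alternative gives -18.
Others bid (22, 4, 4, 22): truth gives 0, best alternative gives -18.
Others bid (22, 4, 22, 4): truth gives 0, best alternative gives -18.
(Remaining 619 profiles checked similarly; truth is weakly best in each.)
In every case the truthful bid is at least as good as any alternative, so it is a dominant strategy.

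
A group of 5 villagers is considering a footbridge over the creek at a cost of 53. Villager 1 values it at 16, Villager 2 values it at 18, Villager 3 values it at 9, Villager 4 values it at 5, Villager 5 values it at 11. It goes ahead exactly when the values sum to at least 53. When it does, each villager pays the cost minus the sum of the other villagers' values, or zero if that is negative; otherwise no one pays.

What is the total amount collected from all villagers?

Total value 59 ≥ cost 53, so it is built.
Villager 1: others sum to 43; max(0, 53 - 43) = 10.
Villager 2: others sum to 41; max(0, 53 - 41) = 12.
Villager 3: others sum to 50; max(0, 53 - 50) = 3.
Villager 4: others sum to 54; max(0, 53 - 54) = 0.
Villager 5: others sum to 48; max(0, 53 - 48) = 5.
Total collected = 10 + 12 + 3 + 0 + 5 = 30.

30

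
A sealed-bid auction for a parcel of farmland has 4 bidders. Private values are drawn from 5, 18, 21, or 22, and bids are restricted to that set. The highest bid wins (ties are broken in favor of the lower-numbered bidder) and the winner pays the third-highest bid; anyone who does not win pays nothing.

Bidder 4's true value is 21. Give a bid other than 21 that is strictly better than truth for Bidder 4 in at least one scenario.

Suppose Bidder 1 bids 5, Bidder 2 bids 5 and Bidder 3 bids 21.
Bid 21: loses, pays 0, utility 0.
Bid 22: wins, pays 5, utility 21 - 5 = 16.
So bidding 22 beats truth here (16 > 0).

22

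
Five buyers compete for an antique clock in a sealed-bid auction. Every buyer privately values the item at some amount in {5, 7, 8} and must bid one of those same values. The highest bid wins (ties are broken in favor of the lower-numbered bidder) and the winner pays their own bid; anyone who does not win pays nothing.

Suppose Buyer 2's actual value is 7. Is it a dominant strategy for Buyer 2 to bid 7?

Check each profile of the others' bids and compare truth against every alternative bid.
Others bid (5, 5, 5, 5): truth gives 0, best alternative gives 0.
Others bid (5, 5, 5, 7): truth gives 0, best alternative gives 0.
Others bid (5, 5, 5, 8): truth gives 0, best alternative gives 0.
Others bid (5, 5, 7, 5): truth gives 0, best alternative gives 0.
Others bid (5, 5, 7, 7): truth gives 0, best alternative gives 0.
Others bid (5, 5, 7, 8): truth gives 0, best alternative gives 0.
(Remaining 75 profiles checked similarly; truth is weakly best in each.)
In every case the truthful bid is at least as good as any alternative, so it is a dominant strategy.

Yes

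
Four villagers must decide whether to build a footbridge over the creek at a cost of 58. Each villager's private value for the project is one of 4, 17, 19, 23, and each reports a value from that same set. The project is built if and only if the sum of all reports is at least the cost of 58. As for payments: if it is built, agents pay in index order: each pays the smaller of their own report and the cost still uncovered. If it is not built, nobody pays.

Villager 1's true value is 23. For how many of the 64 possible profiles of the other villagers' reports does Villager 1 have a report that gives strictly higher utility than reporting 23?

Others report (4, 17, 19): truth gives 0; report 19 gives 4 > 0. Violating.
Others report (4, 17, 23): truth gives 0; report 17 gives 6 > 0. Violating.
Others report (4, 19, 17): truth gives 0; report 19 gives 4 > 0. Violating.
Others report (4, 19, 19): truth gives 0; report 17 gives 6 > 0. Violating.
Others report (4, 4, 4): truth gives 0; no alternative beats it.
Others report (4, 4, 17): truth gives 0; no alternative beats it.
(Checking all 64 profiles: 51 have a profitable deviation, 13 do not.)

51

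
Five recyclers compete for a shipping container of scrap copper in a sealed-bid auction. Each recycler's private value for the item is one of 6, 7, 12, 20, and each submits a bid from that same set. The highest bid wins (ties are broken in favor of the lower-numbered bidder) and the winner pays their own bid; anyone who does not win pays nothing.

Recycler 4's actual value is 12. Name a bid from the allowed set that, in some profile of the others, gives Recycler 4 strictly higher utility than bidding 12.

7

Suppose Recycler 1 bids 6, Recycler 2 bids 6, Recycler 3 bids 6 and Recycler 5 bids 6.
Bid 12: wins, pays 12, utility 12 - 12 = 0.
Bid 7: wins, pays 7, utility 12 - 7 = 5.
So bidding 7 beats truth here (5 > 0).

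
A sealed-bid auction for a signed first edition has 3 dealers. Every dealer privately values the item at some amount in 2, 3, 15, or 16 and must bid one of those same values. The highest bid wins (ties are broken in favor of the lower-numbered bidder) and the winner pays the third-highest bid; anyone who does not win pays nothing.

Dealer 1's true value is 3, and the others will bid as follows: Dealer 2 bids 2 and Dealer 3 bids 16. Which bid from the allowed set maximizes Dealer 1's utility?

Bid 2: loses, pays 0, utility 0.
Bid 3: loses, pays 0, utility 0.
Bid 15: loses, pays 0, utility 0.
Bid 16: wins, pays 2, utility 3 - 2 = 1.
The best choice is 16 with utility 1.

16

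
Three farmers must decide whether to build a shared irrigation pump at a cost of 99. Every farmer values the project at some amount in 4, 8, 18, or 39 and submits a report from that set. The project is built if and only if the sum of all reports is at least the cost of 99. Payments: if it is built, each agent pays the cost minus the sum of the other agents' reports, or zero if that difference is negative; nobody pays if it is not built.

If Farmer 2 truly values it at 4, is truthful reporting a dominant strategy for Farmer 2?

Yes

Check each profile of the others' reports and compare truth against every alternative report.
Others report (4, 4): truth gives 0, best alternative gives 0.
Others report (4, 8): truth gives 0, best alternative gives 0.
Others report (4, 18): truth gives 0, best alternative gives 0.
Others report (4, 39): truth gives 0, best alternative gives 0.
Others report (8, 4): truth gives 0, best alternative gives 0.
Others report (8, 8): truth gives 0, best alternative gives 0.
(Remaining 10 profiles checked similarly; truth is weakly best in each.)
In every case the truthful report is at least as good as any alternative, so it is a dominant strategy.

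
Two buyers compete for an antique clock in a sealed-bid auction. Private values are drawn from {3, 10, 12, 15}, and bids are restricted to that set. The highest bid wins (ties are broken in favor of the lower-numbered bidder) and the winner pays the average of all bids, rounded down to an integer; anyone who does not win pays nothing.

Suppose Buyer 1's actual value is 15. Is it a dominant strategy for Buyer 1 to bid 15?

No

Consider the case where Buyer 2 bids 3.
Truthful bid 15: wins, pays 9, utility 15 - 9 = 6.
Bid 3 instead: wins, pays 3, utility 15 - 3 = 12.
Since 12 > 6, bidding 3 is strictly better here, so truthful bidding is not dominant.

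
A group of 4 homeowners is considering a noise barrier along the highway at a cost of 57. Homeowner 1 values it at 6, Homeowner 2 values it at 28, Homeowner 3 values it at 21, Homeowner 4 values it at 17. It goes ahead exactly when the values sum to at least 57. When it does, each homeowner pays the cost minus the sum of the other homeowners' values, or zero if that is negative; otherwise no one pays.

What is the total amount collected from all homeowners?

21

Total value 72 ≥ cost 57, so it is built.
Homeowner 1: others sum to 66; max(0, 57 - 66) = 0.
Homeowner 2: others sum to 44; max(0, 57 - 44) = 13.
Homeowner 3: others sum to 51; max(0, 57 - 51) = 6.
Homeowner 4: others sum to 55; max(0, 57 - 55) = 2.
Total collected = 0 + 13 + 6 + 2 = 21.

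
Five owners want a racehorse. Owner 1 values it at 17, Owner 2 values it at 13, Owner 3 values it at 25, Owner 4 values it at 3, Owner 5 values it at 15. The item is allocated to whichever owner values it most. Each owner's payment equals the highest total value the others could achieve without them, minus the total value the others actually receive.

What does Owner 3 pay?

17

Owner 3 has the highest value and receives the item.
Without Owner 3, the item would go to the next-highest value, 17, so the others could achieve 17.
With Owner 3 present and winning, the others receive nothing, so their total is 0.
Payment = 17 - 0 = 17.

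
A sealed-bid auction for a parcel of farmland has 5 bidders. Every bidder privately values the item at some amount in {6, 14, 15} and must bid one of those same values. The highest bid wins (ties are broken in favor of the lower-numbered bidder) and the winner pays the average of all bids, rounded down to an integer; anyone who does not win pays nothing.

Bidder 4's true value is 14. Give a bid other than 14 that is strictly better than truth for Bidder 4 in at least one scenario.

Suppose Bidder 1 bids 6, Bidder 2 bids 6, Bidder 3 bids 6 and Bidder 5 bids 15.
Bid 14: loses, pays 0, utility 0.
Bid 15: wins, pays 9, utility 14 - 9 = 5.
So bidding 15 beats truth here (5 > 0).

15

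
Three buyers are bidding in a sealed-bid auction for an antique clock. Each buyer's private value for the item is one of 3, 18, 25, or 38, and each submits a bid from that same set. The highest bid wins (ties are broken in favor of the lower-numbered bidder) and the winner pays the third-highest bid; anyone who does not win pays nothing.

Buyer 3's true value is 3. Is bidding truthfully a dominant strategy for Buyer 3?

Yes

Check each profile of the others' bids and compare truth against every alternative bid.
Others bid (3, 3): truth gives 0, best alternative gives 0.
Others bid (3, 18): truth gives 0, best alternative gives 0.
Others bid (3, 25): truth gives 0, best alternative gives 0.
Others bid (3, 38): truth gives 0, best alternative gives 0.
Others bid (18, 3): truth gives 0, best alternative gives 0.
Others bid (18, 18): truth gives 0, best alternative gives 0.
(Remaining 10 profiles checked similarly; truth is weakly best in each.)
In every case the truthful bid is at least as good as any alternative, so it is a dominant strategy.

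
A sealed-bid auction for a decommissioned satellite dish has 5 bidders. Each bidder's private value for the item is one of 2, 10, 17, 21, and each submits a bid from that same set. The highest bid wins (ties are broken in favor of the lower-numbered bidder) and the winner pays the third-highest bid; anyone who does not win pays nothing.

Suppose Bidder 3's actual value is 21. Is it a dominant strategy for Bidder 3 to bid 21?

Check each profile of the others' bids and compare truth against every alternative bid.
Others bid (2, 2, 2, 21): truth gives 19, best alternative gives 0.
Others bid (2, 2, 21, 2): truth gives 19, best alternative gives 0.
Others bid (2, 17, 2, 2): truth gives 19, best alternative gives 0.
Others bid (17, 2, 2, 2): truth gives 19, best alternative gives 0.
Others bid (2, 2, 10, 21): truth gives 11, best alternative gives 0.
Others bid (2, 2, 21, 10): truth gives 11, best alternative gives 0.
(Remaining 250 profiles checked similarly; truth is weakly best in each.)
In every case the truthful bid is at least as good as any alternative, so it is a dominant strategy.

Yes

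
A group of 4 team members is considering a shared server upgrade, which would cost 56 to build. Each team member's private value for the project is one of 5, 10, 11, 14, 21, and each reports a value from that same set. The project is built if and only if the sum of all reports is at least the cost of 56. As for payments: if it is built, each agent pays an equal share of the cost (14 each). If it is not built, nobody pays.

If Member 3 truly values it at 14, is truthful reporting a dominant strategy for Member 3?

Check each profile of the others' reports and compare truth against every alternative report.
Others report (5, 5, 5): truth gives 0, best alternative gives 0.
Others report (5, 5, 10): truth gives 0, best alternative gives 0.
Others report (5, 5, 11): truth gives 0, best alternative gives 0.
Others report (5, 5, 14): truth gives 0, best alternative gives 0.
Others report (5, 5, 21): truth gives 0, best alternative gives 0.
Others report (5, 10, 5): truth gives 0, best alternative gives 0.
(Remaining 119 profiles checked similarly; truth is weakly best in each.)
In every case the truthful report is at least as good as any alternative, so it is a dominant strategy.

Yes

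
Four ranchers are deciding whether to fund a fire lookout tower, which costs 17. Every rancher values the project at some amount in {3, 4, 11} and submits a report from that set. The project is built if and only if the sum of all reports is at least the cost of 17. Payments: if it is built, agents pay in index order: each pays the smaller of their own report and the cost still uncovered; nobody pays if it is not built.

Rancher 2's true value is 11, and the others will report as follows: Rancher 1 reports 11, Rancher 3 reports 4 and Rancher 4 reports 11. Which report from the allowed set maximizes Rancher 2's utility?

Report 3: project built, pays 3, utility 11 - 3 = 8.
Report 4: project built, pays 4, utility 11 - 4 = 7.
Report 11: project built, pays 6, utility 11 - 6 = 5.
The best choice is 3 with utility 8.

3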